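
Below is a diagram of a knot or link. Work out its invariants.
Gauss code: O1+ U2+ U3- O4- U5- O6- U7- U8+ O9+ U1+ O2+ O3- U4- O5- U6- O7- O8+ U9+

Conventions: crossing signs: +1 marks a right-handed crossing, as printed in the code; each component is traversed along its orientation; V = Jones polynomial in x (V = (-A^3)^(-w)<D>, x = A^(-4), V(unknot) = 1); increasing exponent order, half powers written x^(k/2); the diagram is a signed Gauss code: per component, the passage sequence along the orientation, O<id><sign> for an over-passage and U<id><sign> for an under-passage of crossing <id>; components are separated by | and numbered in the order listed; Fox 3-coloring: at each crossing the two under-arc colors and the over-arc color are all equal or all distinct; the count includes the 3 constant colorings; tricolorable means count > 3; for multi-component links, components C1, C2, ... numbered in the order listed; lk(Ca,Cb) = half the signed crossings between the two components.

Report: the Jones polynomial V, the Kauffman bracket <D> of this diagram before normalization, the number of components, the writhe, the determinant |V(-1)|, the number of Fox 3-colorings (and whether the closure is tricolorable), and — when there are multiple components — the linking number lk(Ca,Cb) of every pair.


Jones polynomial: V(x) = 1
<D> = -A^-3; writhe -1
components 1, writhe -1 (9 crossings)
3-colorings: 3 of 3^9, det 1 — not tricolorable
note: det 1 = |V(-1)|; not divisible by 3, so not tricolorable


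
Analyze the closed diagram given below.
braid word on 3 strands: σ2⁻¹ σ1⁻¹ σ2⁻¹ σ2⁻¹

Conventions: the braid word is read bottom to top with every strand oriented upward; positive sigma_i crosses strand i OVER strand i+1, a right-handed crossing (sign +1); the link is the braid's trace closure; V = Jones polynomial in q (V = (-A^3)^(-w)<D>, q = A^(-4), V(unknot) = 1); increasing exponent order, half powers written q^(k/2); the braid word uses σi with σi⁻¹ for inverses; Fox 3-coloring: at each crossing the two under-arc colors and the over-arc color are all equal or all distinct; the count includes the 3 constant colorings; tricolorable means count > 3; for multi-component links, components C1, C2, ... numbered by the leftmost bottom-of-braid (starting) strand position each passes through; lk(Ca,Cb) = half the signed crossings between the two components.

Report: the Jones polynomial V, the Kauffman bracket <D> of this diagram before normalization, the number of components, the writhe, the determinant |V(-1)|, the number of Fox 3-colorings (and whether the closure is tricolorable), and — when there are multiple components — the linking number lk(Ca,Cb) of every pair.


V = -q^-4 + q^-3 + q^-1
<D> = A^-8 + 1 - A^4 (w = -4)
1 component over 4 crossings, w = -4
9 Fox colorings among 3^4, |V(-1)| = 3: tricolorable
why: w = -4 shifts under R1 moves; the (-A^3)^(4) factor cancels that in V


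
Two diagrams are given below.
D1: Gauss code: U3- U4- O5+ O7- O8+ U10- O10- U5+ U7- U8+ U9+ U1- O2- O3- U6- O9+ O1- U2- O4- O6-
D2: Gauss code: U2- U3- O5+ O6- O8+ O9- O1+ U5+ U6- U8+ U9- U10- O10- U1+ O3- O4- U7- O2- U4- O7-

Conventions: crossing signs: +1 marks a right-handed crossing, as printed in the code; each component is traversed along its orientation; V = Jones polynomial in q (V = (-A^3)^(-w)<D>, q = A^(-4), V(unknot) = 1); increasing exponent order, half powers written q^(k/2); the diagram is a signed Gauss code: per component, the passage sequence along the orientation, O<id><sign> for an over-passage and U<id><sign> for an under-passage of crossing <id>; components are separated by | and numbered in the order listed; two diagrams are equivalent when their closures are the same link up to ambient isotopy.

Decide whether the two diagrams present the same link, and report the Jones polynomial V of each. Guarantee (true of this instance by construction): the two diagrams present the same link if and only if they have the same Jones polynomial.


equivalent: yes
D1 (bracket A^-8 + 1 - A^4; 10 crossings at w = -4): V = -q^-4 + q^-3 + q^-1
D2 (bracket A^-8 + 1 - A^4; 10 crossings at w = -4): V = -q^-4 + q^-3 + q^-1
key observation: one V(q) for all 2 diagrams — one class (guaranteed)


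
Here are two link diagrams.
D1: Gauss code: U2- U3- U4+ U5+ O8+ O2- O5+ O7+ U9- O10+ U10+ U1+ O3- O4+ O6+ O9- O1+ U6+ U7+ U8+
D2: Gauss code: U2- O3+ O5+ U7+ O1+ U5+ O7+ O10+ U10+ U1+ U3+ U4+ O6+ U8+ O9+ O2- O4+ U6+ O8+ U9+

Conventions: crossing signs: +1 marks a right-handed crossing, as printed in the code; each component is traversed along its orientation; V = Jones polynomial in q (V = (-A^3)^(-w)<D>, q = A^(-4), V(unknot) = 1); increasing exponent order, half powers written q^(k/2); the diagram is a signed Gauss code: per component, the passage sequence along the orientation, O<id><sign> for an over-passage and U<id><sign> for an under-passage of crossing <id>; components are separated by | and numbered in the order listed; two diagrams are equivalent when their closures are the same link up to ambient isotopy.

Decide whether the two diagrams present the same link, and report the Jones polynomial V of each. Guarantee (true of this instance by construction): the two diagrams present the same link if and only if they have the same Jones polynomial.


equivalent: no
D1 (bracket A^12; 10 crossings at w = +4): V = 1
V(D2) = q^2 + 2q^4 - 2q^5 + q^6 - 2q^7 + q^8  [10 crossings, <D> = A^-8 - 2A^-4 + 1 - 2A^4 + 2A^8 + A^16, w = +8]
observation: 2 values of V(q) split the 2 diagrams


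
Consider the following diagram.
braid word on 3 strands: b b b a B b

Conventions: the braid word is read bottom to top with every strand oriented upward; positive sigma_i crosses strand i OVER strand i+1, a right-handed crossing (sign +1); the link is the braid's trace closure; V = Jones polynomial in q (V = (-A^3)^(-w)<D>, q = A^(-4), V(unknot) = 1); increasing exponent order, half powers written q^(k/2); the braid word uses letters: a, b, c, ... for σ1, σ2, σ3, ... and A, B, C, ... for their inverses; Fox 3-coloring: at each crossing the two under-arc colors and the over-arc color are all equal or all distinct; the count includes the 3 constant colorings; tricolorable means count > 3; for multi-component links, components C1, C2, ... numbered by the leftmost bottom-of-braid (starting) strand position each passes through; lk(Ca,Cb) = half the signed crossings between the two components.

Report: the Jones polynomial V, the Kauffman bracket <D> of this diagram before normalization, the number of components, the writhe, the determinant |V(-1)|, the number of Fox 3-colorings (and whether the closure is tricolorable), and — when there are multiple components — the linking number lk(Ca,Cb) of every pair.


V = q + q^3 - q^4
<D> = -A^-4 + 1 + A^8 (w = +4)
1 component over 6 crossings, w = +4
9 Fox colorings among 3^6, |V(-1)| = 3: tricolorable
why: V spans 3 powers of q: at least 3 crossings in any diagram


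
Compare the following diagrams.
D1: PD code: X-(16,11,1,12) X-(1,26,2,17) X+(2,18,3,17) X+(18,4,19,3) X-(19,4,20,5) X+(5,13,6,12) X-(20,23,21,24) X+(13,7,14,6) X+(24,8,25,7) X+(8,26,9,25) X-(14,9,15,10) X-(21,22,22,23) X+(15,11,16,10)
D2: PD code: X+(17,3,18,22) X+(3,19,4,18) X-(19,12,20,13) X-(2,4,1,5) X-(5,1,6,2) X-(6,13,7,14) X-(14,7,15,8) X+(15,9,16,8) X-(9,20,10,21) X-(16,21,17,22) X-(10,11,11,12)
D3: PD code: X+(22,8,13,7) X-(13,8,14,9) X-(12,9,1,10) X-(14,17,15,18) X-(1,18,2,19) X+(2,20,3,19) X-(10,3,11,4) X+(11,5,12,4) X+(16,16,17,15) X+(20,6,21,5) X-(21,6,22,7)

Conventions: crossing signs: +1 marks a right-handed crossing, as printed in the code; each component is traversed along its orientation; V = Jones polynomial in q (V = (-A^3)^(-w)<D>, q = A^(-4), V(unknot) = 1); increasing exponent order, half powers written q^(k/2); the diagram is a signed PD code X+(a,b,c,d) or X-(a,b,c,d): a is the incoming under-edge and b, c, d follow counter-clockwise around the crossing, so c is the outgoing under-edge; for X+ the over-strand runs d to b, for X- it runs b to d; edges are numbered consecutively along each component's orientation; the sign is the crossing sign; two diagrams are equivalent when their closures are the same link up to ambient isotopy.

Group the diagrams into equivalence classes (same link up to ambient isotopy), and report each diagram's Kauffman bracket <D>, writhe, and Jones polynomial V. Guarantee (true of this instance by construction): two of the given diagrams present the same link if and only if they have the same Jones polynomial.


equivalence classes: {D1} | {D2} | {D3}
D1 (bracket A^-7 + A; 13 crossings at w = +1): V = -q^(1/2) - q^(5/2)
V(D2) = -q^(-5/2) - q^(-1/2)  (w -5, c 11, <D> = A^-13 + A^-5)
V(D3) = -q^(-1/2) - q^(1/2)  [11 crossings, <D> = A^-5 + A^-1, w = -1]
key observation: 3 classes among 3 diagrams; unequal V(q) rules out equality


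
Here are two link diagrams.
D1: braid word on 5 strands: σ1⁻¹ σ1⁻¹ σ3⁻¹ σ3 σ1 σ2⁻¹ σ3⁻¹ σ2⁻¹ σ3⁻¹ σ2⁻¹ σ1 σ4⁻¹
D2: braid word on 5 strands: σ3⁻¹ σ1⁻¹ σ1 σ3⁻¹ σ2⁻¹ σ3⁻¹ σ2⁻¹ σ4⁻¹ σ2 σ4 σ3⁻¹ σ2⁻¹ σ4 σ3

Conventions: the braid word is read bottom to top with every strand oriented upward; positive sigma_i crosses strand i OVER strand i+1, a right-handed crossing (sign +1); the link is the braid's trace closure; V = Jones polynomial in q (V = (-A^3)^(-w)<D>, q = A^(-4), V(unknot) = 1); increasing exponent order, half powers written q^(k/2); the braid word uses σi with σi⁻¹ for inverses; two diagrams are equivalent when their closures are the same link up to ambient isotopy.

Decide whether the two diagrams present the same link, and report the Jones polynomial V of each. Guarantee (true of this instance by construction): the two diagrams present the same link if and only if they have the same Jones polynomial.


equivalent: yes
V(D1) = q^-6 + q^-3 + q^-2 + q^-1  (w -6, c 12, <D> = A^-14 + A^-10 + A^-6 + A^6)
V(D2) = q^-6 + q^-3 + q^-2 + q^-1  (w -4, c 14, <D> = A^-8 + A^-4 + 1 + A^12)
why: all 2 diagrams share one V(q), hence one class


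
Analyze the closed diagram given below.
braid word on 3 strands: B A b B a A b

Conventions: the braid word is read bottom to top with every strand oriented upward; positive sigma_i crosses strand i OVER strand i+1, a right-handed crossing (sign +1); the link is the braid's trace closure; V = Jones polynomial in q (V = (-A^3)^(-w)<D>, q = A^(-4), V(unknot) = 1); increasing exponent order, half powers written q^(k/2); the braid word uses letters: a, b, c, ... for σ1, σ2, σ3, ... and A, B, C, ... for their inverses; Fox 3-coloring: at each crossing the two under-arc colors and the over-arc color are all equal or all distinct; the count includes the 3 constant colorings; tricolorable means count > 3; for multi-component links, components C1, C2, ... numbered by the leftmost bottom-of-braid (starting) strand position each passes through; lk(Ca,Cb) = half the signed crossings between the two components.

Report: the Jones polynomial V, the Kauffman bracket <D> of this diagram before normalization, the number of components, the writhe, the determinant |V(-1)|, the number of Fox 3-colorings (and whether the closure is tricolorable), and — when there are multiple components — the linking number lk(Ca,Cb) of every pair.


V(q) = -q^(-1/2) - q^(1/2)
bracket: A^-5 + A^-1, w = -1
2 components, writhe -1, over 7 crossings
lk(C1,C2) = 0
det 0, colorings 9 of 3^7 — tricolorable
observation: det 0 = |V(-1)|; divisible by 3, so tricolorable


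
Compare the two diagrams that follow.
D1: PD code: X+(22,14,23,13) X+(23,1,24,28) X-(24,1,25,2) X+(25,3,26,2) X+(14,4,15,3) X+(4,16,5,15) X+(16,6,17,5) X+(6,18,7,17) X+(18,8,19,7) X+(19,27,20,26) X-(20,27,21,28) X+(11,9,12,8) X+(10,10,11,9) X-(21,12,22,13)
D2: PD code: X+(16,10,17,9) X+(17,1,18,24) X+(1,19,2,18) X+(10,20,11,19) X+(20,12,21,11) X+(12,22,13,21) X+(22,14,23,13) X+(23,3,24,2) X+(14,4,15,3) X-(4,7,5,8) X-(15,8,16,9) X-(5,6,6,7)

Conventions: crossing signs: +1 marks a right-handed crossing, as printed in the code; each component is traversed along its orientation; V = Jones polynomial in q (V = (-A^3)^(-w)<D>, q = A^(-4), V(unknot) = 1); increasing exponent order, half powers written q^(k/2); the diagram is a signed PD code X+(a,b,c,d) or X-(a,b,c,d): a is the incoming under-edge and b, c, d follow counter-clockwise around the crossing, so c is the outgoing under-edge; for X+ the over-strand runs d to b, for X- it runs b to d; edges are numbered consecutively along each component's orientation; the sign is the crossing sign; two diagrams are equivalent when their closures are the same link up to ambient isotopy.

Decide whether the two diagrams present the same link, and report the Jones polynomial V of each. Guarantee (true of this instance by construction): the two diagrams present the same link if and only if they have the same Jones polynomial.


same link: no
V(D1) = q^2 + q^4 - q^5 + q^6 - q^7  [14 crossings, <D> = -A^-4 + 1 - A^4 + A^8 + A^16, w = +8]
D2 (bracket -A^-22 + A^-18 - A^-14 + A^-10 - A^-6 + A^-2 + A^6; 12 crossings at w = +6): V = q^3 + q^5 - q^6 + q^7 - q^8 + q^9 - q^10
note: comparing 2 Jones polynomials yields 2 groups


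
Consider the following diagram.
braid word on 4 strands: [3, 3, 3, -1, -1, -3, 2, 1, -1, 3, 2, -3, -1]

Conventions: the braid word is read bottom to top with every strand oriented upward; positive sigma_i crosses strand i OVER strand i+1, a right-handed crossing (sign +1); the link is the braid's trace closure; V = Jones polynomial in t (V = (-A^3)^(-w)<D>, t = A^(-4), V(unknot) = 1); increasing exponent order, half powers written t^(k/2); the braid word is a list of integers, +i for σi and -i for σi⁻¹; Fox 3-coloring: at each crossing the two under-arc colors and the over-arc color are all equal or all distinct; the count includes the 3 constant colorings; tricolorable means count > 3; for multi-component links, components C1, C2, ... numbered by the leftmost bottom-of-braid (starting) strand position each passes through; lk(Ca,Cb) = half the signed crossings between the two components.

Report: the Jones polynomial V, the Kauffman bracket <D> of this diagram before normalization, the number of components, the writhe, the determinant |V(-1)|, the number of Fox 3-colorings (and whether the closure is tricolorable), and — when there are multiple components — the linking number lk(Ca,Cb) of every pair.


V(t) = -t^-3 + t^-2 - t^-1 + 3 - t + t^2 - t^3
bracket: A^-9 - A^-5 + A^-1 - 3A^3 + A^7 - A^11 + A^15, w = +1
1 component, writhe +1, over 13 crossings
det 9, colorings 27 of 3^13 — tricolorable
observation: |V(-1)| = 9: so tricolorable, since 3 divides 9


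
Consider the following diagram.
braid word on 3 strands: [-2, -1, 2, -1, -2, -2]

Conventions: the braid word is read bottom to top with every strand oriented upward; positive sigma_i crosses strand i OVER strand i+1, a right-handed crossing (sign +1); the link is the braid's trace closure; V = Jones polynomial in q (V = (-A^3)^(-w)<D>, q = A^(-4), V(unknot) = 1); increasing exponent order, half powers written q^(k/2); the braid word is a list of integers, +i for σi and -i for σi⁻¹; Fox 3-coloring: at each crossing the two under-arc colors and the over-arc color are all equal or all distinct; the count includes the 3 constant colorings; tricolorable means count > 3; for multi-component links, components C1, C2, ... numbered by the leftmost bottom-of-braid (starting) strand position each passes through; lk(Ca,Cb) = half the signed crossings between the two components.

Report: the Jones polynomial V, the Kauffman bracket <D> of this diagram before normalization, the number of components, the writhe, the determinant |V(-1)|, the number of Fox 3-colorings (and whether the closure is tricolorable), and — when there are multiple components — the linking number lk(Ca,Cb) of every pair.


V(q) = -q^-6 + q^-5 - q^-4 + 2q^-3 - q^-2 + q^-1
bracket: A^-8 - A^-4 + 2 - A^4 + A^8 - A^12, w = -4
1 component, writhe -4, over 6 crossings
det 7, colorings 3 of 3^6 — not tricolorable
observation: V spans 5 powers of q: at least 5 crossings in any diagram


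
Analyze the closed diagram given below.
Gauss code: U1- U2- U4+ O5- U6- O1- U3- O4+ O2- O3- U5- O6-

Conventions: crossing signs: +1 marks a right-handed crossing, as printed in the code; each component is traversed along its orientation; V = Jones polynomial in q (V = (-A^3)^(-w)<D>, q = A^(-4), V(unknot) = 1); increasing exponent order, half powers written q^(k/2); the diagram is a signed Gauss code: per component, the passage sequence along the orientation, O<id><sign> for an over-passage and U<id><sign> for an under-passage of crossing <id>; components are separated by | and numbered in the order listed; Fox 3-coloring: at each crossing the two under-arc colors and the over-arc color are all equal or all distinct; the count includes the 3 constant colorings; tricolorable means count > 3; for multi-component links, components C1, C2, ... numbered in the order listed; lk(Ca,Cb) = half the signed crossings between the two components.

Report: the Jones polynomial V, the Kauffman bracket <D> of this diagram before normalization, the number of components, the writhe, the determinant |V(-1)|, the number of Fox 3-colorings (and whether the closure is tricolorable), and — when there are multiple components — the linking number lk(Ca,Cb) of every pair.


V = -q^-4 + q^-3 + q^-1
<D> = A^-8 + 1 - A^4 (w = -4)
1 component over 6 crossings, w = -4
9 Fox colorings among 3^6, |V(-1)| = 3: tricolorable
why: V spans 3 powers of q: at least 3 crossings in any diagram


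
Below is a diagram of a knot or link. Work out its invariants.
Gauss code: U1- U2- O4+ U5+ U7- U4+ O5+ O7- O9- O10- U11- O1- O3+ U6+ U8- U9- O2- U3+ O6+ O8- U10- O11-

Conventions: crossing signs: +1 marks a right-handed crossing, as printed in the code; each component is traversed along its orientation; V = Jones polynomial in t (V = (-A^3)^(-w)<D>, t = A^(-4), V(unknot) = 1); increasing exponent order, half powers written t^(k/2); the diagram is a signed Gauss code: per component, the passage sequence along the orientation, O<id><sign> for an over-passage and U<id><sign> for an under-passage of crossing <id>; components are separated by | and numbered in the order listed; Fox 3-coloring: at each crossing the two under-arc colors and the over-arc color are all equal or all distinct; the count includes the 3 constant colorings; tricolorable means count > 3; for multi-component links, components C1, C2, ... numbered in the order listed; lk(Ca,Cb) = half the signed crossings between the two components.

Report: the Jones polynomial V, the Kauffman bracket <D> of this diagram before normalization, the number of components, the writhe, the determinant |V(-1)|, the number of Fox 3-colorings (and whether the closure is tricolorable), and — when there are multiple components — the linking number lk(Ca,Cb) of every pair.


V(t) = -t^-6 + t^-5 - t^-4 + 2t^-3 - t^-2 + t^-1
bracket: -A^-5 + A^-1 - 2A^3 + A^7 - A^11 + A^15, w = -3
1 component, writhe -3, over 11 crossings
det 7, colorings 3 of 3^11 — not tricolorable
observation: |V(-1)| = 7: so not tricolorable, since 3 does not divide 7


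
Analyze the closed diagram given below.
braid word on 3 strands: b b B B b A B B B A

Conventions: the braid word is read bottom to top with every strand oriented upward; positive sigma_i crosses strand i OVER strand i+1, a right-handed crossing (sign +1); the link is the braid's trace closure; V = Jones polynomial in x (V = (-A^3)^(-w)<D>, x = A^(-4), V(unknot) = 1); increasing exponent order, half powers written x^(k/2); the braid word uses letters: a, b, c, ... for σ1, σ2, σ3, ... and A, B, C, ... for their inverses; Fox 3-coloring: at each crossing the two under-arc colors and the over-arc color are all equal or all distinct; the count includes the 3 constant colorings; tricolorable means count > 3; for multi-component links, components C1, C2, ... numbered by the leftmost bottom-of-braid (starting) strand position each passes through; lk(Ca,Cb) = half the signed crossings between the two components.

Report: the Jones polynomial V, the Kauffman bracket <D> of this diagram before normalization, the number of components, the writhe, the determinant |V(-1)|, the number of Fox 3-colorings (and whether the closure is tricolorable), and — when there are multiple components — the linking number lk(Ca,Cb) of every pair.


V(x) = -x^-6 + x^-5 - x^-4 + 2x^-3 - x^-2 + x^-1
bracket: A^-8 - A^-4 + 2 - A^4 + A^8 - A^12, w = -4
1 component, writhe -4, over 10 crossings
det 7, colorings 3 of 3^10 — not tricolorable
observation: V spans 5 powers of x: at least 5 crossings in any diagram


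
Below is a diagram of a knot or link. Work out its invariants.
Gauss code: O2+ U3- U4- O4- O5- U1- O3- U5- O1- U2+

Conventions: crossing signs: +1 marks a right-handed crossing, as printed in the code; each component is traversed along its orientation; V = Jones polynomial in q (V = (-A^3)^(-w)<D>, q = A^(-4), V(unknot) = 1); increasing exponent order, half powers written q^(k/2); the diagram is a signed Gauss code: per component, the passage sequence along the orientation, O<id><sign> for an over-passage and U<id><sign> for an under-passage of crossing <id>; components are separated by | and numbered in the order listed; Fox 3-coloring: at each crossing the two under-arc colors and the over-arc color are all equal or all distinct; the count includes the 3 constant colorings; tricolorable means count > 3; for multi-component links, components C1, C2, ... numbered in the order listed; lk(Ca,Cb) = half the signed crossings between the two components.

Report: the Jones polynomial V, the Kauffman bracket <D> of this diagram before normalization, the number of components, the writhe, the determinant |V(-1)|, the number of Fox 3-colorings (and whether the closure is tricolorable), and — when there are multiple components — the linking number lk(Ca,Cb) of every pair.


V = -q^-4 + q^-3 + q^-1
<D> = -A^-5 - A^3 + A^7 (w = -3)
1 component over 5 crossings, w = -3
9 Fox colorings among 3^5, |V(-1)| = 3: tricolorable
why: the span of V is 3, forcing >= 3 crossings in any diagram


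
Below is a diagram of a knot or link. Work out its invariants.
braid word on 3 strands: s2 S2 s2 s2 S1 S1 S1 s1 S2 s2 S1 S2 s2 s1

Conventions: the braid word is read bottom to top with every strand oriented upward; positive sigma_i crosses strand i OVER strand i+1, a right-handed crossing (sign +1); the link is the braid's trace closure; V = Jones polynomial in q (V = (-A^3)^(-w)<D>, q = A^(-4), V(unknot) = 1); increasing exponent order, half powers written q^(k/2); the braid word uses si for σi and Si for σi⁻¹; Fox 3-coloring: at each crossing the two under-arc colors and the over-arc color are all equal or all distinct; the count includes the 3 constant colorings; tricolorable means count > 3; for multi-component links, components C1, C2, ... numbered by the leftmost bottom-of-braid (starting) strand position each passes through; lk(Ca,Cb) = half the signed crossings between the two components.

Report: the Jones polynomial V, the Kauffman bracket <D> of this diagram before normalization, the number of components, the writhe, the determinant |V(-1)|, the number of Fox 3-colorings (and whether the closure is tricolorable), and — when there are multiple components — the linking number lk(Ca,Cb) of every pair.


V = q^-2 + 2 + q^2
<D> = A^-8 + 2 + A^8 (w = 0)
3 components over 14 crossings, w = 0
lk(C1,C2): -1
lk(C1,C3) = 0
linking number lk(C2,C3) = +1
3 Fox colorings among 3^14, |V(-1)| = 4: not tricolorable
why: the span of V is 4, within the link bound 14 + 3 - 1


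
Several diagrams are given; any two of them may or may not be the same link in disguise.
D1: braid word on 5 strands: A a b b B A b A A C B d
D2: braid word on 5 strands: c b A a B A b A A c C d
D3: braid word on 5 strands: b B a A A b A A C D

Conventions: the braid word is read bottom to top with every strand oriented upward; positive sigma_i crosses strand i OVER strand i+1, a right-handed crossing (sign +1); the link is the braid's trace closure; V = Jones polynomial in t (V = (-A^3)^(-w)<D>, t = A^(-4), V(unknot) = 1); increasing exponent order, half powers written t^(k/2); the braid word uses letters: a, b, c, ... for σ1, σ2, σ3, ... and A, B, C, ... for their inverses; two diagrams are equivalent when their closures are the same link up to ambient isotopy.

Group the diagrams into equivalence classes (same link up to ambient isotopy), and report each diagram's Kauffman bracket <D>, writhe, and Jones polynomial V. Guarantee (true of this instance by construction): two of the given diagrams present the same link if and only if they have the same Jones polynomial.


grouping into links: {D1, D2, D3}
V(D1) = -t^-4 + t^-3 + t^-1  (w -2, c 12, <D> = A^-2 + A^6 - A^10)
D2 (bracket A^4 + A^12 - A^16; 12 crossings at w = 0): V = -t^-4 + t^-3 + t^-1
V(D3) = -t^-4 + t^-3 + t^-1  [10 crossings, <D> = A^-8 + 1 - A^4, w = -4]
why: all 3 diagrams share one V(t), hence one class


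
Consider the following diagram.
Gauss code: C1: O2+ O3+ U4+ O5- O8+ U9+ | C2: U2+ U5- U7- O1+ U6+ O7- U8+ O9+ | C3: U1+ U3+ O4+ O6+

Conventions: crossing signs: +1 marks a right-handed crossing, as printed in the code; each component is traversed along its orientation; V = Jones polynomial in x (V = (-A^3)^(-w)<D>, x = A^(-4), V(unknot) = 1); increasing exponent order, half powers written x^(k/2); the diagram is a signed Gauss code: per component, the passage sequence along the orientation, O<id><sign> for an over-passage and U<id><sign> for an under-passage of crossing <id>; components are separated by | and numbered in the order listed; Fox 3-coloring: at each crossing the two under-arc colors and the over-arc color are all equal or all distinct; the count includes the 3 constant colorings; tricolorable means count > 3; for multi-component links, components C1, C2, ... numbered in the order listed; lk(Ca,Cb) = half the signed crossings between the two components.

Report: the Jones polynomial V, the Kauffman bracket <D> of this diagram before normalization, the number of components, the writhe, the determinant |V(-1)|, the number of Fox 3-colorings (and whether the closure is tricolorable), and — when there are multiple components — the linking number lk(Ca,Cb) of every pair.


Jones polynomial: V(x) = x^2 + x^4 + 2x^6
<D> = -2A^-9 - A^-1 - A^7; writhe +5
components 3, writhe +5 (9 crossings)
linking number lk(C1,C2) = +1
lk(C1,C3): +1
lk(C2,C3) = +1
3-colorings: 3 of 3^9, det 4 — not tricolorable
note: span 4 respects span(V) <= c + mu - 1 = 11 for this 3-component diagram


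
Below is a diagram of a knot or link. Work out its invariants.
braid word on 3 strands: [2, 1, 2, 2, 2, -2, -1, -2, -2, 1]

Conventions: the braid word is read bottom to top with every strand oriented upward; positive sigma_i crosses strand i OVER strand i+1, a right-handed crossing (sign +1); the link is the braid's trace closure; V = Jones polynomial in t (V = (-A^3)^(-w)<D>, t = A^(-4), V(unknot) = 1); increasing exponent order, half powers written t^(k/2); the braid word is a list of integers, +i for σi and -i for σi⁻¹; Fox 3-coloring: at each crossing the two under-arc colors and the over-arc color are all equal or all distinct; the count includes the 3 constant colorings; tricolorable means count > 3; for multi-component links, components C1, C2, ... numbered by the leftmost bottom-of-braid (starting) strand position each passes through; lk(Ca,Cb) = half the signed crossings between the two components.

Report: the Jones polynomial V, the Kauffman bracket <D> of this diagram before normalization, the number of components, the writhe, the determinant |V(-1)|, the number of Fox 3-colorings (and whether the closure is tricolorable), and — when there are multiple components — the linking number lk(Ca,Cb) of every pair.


Jones polynomial: V(t) = t + t^3 - t^4
<D> = -A^-10 + A^-6 + A^2; writhe +2
components 1, writhe +2 (10 crossings)
3-colorings: 9 of 3^10, det 3 — tricolorable
note: free reduction leaves σ2 σ1 σ2 σ2 σ1⁻¹ σ2⁻¹ σ2⁻¹ σ1 of the original 10 letters


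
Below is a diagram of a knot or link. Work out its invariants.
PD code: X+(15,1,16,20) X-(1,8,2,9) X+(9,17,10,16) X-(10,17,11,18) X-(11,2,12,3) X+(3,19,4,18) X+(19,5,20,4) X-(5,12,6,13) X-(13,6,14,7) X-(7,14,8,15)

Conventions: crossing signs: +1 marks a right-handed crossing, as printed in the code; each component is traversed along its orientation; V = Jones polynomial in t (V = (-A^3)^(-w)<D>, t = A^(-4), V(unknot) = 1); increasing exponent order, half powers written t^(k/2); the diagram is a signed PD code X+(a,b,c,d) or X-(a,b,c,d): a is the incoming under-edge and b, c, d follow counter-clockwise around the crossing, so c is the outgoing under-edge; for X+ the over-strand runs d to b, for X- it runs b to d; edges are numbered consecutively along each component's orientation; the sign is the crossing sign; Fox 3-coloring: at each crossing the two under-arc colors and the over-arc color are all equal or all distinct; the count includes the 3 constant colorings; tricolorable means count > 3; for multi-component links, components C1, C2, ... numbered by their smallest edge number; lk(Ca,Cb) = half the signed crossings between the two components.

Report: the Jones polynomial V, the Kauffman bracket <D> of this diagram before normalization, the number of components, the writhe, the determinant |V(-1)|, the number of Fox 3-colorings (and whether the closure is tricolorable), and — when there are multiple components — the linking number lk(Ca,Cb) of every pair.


V = -t^-6 + 2t^-5 - 4t^-4 + 5t^-3 - 4t^-2 + 5t^-1 - 3 + 2t - t^2
<D> = -A^-14 + 2A^-10 - 3A^-6 + 5A^-2 - 4A^2 + 5A^6 - 4A^10 + 2A^14 - A^18 (w = -2)
1 component over 10 crossings, w = -2
9 Fox colorings among 3^10, |V(-1)| = 27: tricolorable
why: det 27 = |V(-1)|; divisible by 3, so tricolorable


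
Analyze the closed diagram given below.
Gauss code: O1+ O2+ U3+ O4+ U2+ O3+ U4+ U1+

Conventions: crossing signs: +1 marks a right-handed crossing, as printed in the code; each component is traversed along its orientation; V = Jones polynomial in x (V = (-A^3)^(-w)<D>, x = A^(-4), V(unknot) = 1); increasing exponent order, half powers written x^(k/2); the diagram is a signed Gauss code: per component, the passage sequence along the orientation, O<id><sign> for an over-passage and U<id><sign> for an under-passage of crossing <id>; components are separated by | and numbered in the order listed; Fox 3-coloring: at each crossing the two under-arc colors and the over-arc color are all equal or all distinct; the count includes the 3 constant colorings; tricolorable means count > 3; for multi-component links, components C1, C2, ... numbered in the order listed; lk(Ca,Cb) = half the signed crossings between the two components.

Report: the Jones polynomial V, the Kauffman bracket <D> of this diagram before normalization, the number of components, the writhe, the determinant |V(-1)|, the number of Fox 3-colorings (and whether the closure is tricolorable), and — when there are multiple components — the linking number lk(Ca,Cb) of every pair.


V = x + x^3 - x^4
<D> = -A^-4 + 1 + A^8 (w = +4)
1 component over 4 crossings, w = +4
9 Fox colorings among 3^4, |V(-1)| = 3: tricolorable
why: det 3 = |V(-1)|; divisible by 3, so tricolorable


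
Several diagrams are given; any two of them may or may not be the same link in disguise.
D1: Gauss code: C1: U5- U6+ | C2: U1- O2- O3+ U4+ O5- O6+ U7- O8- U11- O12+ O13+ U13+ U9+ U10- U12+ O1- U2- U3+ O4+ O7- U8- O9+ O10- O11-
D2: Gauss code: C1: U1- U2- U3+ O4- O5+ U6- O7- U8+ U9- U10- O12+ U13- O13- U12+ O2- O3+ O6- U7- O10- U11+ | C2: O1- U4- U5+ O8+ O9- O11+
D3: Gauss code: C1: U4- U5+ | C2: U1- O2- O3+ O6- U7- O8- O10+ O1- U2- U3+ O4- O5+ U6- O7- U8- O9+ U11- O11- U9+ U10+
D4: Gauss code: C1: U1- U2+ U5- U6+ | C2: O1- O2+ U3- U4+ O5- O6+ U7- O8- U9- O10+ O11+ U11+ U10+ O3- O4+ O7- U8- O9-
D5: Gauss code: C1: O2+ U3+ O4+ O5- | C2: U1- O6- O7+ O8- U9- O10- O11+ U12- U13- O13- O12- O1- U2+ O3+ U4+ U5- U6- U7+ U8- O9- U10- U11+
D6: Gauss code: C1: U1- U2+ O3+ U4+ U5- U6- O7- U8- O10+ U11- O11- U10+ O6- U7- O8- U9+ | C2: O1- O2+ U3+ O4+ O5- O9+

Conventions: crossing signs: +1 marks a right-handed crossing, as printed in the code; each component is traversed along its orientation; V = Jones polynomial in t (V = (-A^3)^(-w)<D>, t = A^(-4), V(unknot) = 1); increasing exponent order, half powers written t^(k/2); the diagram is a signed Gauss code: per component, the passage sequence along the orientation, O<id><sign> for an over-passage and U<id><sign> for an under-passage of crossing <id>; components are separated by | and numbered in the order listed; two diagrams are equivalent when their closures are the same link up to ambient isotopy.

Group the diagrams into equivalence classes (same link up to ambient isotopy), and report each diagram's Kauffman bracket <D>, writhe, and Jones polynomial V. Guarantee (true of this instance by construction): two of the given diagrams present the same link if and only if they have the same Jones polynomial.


equivalence classes: {D1, D2, D3, D4} | {D5, D6}
D1 (bracket A^-1 + A^3 + A^7 - A^15; 13 crossings at w = -1): V = t^(-9/2) - t^(-5/2) - t^(-3/2) - t^(-1/2)
V(D2) = t^(-9/2) - t^(-5/2) - t^(-3/2) - t^(-1/2)  [13 crossings, <D> = A^-7 + A^-3 + A - A^9, w = -3]
D3 (bracket A^-7 + A^-3 + A - A^9; 11 crossings at w = -3): V = t^(-9/2) - t^(-5/2) - t^(-3/2) - t^(-1/2)
V(D4) = t^(-9/2) - t^(-5/2) - t^(-3/2) - t^(-1/2)  [11 crossings, <D> = A^-1 + A^3 + A^7 - A^15, w = -1]
V(D5) = t^(-7/2) - t^(-5/2) + t^(-3/2) - 2t^(-1/2) - t^(3/2)  (w -3, c 13, <D> = A^-15 + 2A^-7 - A^-3 + A - A^5)
V(D6) = t^(-7/2) - t^(-5/2) + t^(-3/2) - 2t^(-1/2) - t^(3/2)  [11 crossings, <D> = A^-9 + 2A^-1 - A^3 + A^7 - A^11, w = -1]
key observation: comparing 6 Jones polynomials yields 2 groups


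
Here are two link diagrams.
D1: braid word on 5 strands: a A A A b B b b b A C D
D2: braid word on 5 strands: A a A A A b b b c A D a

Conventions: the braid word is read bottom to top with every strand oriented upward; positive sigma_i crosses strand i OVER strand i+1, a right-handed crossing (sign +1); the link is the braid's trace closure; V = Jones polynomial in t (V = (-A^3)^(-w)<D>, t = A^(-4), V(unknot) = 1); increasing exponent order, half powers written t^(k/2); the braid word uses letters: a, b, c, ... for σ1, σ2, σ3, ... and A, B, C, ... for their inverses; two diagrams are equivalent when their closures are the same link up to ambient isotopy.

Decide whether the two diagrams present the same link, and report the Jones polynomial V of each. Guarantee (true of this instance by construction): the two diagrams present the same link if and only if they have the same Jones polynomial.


same link: yes
V(D1) = -t^-3 + t^-2 - t^-1 + 3 - t + t^2 - t^3  [12 crossings, <D> = -A^-18 + A^-14 - A^-10 + 3A^-6 - A^-2 + A^2 - A^6, w = -2]
D2 (bracket -A^-12 + A^-8 - A^-4 + 3 - A^4 + A^8 - A^12; 12 crossings at w = 0): V = -t^-3 + t^-2 - t^-1 + 3 - t + t^2 - t^3
note: D2 (12 crossings) and D1 (12) are Markov-related braid presentations


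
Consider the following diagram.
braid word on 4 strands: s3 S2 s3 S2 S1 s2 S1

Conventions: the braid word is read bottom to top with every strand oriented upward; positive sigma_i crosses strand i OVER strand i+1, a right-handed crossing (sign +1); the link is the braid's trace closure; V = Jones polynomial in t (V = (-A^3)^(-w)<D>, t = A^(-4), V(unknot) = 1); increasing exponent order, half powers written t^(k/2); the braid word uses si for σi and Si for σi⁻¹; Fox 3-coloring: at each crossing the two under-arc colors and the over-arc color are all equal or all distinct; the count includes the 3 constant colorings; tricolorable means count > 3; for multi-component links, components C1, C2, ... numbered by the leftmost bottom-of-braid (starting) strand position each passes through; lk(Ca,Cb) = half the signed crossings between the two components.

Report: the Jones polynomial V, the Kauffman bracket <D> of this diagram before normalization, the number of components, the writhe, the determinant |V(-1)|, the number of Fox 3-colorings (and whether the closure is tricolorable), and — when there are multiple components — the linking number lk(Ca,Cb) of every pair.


V(t) = t^-4 - t^-3 + t^-2 - 2t^-1 + 2 - t + t^2
bracket: -A^-11 + A^-7 - 2A^-3 + 2A - A^5 + A^9 - A^13, w = -1
1 component, writhe -1, over 7 crossings
det 9, colorings 9 of 3^7 — tricolorable
observation: w = -1 shifts under R1 moves; the (-A^3)^(1) factor cancels that in V


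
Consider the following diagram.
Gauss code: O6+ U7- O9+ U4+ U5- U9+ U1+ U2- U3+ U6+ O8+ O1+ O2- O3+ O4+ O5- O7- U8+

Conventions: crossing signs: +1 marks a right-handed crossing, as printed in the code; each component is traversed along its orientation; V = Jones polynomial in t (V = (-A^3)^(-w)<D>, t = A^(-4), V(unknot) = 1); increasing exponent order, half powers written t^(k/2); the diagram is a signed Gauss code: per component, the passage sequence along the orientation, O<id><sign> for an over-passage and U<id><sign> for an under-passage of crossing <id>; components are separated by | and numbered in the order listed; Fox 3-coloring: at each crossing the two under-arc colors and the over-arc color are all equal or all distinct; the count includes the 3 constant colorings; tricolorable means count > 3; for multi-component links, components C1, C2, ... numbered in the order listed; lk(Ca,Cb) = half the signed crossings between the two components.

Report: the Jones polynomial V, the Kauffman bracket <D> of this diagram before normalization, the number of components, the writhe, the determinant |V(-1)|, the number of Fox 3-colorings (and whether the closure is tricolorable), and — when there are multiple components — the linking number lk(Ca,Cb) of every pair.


V = 1
<D> = -A^9 (w = +3)
1 component over 9 crossings, w = +3
3 Fox colorings among 3^9, |V(-1)| = 1: not tricolorable
why: |V(-1)| = 1: so not tricolorable, since 3 does not divide 1


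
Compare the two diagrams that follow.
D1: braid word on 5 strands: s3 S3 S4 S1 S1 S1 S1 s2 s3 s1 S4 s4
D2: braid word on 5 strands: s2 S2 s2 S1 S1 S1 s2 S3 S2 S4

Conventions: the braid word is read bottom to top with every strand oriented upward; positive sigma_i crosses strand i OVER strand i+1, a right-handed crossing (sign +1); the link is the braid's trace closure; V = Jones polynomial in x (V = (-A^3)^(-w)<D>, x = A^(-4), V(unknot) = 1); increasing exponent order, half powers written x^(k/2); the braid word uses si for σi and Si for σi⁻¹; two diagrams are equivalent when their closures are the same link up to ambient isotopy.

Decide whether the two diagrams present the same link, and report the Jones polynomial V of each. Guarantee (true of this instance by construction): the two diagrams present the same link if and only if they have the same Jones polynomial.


same link: yes
V(D1) = -x^-4 + x^-3 + x^-1  [12 crossings, <D> = A^-2 + A^6 - A^10, w = -2]
V(D2) = -x^-4 + x^-3 + x^-1  (w -4, c 10, <D> = A^-8 + 1 - A^4)
note: all 2 diagrams share one V(x), hence one class


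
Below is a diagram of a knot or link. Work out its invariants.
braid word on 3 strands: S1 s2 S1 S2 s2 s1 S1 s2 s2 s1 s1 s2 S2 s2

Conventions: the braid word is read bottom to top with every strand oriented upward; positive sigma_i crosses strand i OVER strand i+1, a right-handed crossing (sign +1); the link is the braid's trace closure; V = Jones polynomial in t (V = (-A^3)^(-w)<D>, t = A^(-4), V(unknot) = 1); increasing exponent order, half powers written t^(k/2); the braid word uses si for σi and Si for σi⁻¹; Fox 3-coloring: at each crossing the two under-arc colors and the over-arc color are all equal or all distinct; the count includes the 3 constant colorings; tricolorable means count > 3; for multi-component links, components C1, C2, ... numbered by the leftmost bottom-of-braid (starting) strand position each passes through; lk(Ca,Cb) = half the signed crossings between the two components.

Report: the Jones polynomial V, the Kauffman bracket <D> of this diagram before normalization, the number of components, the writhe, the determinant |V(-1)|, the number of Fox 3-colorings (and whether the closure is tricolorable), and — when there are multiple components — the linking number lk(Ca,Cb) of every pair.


V = 2t - 2t^2 + 3t^3 - 3t^4 + 2t^5 - 2t^6 + t^7
<D> = A^-16 - 2A^-12 + 2A^-8 - 3A^-4 + 3 - 2A^4 + 2A^8 (w = +4)
1 component over 14 crossings, w = +4
9 Fox colorings among 3^14, |V(-1)| = 15: tricolorable
why: the span of V is 6, forcing >= 6 crossings in any diagram
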